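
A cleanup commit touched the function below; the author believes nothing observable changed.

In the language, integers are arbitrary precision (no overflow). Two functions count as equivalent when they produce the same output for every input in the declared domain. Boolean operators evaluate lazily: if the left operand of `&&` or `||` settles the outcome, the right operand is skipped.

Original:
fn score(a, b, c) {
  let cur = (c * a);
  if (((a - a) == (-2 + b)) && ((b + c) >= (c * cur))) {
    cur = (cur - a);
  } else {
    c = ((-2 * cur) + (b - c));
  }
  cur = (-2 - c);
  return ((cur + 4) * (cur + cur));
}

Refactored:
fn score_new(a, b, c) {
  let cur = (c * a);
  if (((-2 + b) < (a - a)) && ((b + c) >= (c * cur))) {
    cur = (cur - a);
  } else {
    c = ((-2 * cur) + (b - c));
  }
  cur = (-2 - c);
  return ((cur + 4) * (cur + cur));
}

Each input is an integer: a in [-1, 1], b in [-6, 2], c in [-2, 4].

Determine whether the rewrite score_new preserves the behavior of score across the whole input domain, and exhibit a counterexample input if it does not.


There is a counterexample at a=-1, b=-6, c=2: 24 on one side, 0 on the other.
score: cur = -2; (((a - a) == (-2 + b)) && ((b + c) >= (c * cur))) -> false; c = -4; cur = 2; return 24
score_new: cur = -2; (((-2 + b) < (a - a)) && ((b + c) >= (c * cur))) -> true; cur = -1; cur = -4; return 0
verdict: not equivalent; witness: a=-1, b=-6, c=2


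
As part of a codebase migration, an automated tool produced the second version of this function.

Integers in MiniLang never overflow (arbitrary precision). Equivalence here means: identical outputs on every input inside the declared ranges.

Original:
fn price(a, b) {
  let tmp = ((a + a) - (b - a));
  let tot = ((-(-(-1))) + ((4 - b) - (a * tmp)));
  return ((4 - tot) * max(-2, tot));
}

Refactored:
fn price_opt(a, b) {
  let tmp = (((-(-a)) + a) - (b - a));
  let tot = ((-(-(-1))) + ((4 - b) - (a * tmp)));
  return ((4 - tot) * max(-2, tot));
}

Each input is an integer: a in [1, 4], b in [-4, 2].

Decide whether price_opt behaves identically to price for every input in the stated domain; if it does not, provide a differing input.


Side by side, the visible changes include: same computation, different form.
As a probe, take a=4, b=-3: price runs tmp becomes 15; next tot becomes -54; next final value -116; price_opt runs tmp becomes 15; next tot becomes -54; next final value -116; both end at -116.
Sweeping the whole domain (28 inputs) finds no disagreement.
verdict: equivalent


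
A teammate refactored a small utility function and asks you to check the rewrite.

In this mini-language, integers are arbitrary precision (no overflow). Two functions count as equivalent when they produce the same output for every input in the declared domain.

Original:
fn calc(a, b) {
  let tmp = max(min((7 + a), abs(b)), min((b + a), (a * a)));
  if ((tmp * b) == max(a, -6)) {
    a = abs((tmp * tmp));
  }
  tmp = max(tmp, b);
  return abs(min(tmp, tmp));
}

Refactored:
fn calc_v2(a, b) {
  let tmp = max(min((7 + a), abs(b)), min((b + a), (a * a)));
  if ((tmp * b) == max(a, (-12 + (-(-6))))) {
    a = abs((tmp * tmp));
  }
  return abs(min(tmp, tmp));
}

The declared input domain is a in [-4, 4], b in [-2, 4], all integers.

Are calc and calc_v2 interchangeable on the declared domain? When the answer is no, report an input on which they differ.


There is a counterexample at a=-4, b=4: 4 on one side, 3 on the other.
calc: tmp=3, then ((tmp * b) == max(a, -6)) is false, then tmp=4, then returns 4
calc_v2: tmp=3, then ((tmp * b) == max(a, (-12 + (-(-6))))) is false, then returns 3
verdict: not equivalent; witness: a=-4, b=4


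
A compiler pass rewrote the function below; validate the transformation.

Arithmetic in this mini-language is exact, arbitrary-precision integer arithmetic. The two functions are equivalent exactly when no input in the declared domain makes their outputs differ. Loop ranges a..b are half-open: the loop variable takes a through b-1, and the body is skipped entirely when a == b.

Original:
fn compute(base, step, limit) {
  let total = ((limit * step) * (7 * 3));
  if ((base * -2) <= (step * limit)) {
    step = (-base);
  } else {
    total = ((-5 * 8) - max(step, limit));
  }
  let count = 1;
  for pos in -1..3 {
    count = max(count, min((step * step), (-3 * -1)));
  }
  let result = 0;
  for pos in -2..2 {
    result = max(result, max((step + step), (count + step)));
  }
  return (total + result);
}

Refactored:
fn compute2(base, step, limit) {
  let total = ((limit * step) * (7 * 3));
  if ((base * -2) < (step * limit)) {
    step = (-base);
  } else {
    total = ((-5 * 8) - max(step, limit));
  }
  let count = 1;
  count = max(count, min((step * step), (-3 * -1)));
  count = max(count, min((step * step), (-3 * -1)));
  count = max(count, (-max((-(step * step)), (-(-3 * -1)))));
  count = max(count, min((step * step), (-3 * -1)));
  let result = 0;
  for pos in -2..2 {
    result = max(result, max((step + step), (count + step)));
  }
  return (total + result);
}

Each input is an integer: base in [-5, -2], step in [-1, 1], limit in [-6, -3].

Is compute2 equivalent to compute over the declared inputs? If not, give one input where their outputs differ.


Input base=-3, step=-1, limit=-6: 132 from compute versus -39 from compute2.
verdict: not equivalent; witness: base=-3, step=-1, limit=-6


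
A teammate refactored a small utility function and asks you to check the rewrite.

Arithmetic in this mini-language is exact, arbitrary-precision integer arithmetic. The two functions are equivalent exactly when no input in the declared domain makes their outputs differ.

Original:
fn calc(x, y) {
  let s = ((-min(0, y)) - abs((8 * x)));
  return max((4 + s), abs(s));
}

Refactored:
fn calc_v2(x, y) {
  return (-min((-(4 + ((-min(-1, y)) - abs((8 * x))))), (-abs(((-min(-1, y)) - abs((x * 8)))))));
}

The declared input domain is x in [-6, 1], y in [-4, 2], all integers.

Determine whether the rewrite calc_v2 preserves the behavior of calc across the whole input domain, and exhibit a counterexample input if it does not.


Take x=-6, y=0.
calc: s becomes -48; next final value 48
calc_v2: final value 47
48 and 47 differ, so these are not the same function on this domain.
verdict: not equivalent; witness: x=-6, y=0


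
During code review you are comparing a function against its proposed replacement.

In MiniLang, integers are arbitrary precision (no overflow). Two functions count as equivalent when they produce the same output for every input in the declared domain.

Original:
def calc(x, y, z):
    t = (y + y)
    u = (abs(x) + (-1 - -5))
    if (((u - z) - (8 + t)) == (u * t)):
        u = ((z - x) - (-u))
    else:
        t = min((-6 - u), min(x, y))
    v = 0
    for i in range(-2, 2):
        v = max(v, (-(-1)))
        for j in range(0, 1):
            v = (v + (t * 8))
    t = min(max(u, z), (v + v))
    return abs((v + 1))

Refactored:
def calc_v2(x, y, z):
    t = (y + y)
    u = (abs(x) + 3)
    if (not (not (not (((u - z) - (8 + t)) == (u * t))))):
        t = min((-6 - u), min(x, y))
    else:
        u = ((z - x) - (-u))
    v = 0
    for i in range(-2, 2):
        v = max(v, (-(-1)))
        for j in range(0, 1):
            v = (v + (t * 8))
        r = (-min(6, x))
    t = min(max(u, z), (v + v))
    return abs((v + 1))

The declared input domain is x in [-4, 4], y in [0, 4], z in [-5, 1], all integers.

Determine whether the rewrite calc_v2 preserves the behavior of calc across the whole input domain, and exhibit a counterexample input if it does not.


Try x=-4, y=0, z=-5.
calc: t becomes 0; next u becomes 8; next (((u - z) - (8 + t)) == (u * t)) evaluates to false; next t becomes -14; next v becomes 0; next at i=-2:; next v becomes 1; next at j=0:; next v becomes -111; next at i=-1:; next v becomes 1; next at j=0:; next v becomes -111; next at i=0:; next v becomes 1; next at j=0:; next v becomes -111; next at i=1:; next v becomes 1; next at j=0:; next v becomes -111; next t becomes -222; next final value 110
calc_v2: t becomes 0; next u becomes 7; next (not (not (not (((u - z) - (8 + t)) == (u * t))))) evaluates to true; next t becomes -13; next v becomes 0; next at i=-2:; next v becomes 1; next at j=0:; next v becomes -103; next r becomes 4; next at i=-1:; next v becomes 1; next at j=0:; next v becomes -103; next r becomes 4; next at i=0:; next v becomes 1; next at j=0:; next v becomes -103; next r becomes 4; next at i=1:; next v becomes 1; next at j=0:; next v becomes -103; next r becomes 4; next t becomes -206; next final value 102
110 and 102 differ, so these are not the same function on this domain.
verdict: not equivalent; witness: x=-4, y=0, z=-5


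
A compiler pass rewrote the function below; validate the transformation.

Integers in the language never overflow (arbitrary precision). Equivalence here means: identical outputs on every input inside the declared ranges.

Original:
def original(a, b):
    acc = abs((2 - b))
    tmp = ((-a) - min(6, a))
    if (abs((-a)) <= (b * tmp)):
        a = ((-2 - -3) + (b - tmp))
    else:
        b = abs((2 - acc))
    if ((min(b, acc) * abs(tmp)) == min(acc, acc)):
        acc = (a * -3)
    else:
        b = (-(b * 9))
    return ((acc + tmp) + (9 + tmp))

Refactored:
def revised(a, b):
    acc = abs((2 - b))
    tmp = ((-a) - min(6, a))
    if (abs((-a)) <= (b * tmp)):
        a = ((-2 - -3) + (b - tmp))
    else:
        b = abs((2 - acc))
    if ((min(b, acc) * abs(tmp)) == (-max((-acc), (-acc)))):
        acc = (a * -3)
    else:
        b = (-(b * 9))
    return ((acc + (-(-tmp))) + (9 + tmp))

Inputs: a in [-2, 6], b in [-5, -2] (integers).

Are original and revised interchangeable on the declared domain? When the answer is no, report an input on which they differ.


Equivalent — the differences include min/max/abs usage differs, yet no declared input distinguishes the two.
Spot check at a=3, b=-4 — original: acc becomes 6; next tmp becomes -6; next (abs((-a)) <= (b * tmp)) evaluates to true; next a becomes 3; next ((min(b, acc) * abs(tmp)) == min(acc, acc)) evaluates to false; next b becomes 36; next final value 3. revised: acc becomes 6; next tmp becomes -6; next (abs((-a)) <= (b * tmp)) evaluates to true; next a becomes 3; next ((min(b, acc) * abs(tmp)) == (-max((-acc), (-acc)))) evaluates to false; next b becomes 36; next final value 3. Both give 3.
Sweeping the whole domain (36 inputs) finds no disagreement.
verdict: equivalent


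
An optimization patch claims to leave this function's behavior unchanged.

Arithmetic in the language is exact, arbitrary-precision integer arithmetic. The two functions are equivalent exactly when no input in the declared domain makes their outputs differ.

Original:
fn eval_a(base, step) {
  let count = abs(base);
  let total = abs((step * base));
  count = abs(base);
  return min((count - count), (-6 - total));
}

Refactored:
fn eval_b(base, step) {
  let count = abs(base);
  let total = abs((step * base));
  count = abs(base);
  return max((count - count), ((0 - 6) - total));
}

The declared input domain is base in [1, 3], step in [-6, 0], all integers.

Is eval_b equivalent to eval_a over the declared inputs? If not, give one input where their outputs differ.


Evaluate both at base=1, step=-6.
eval_a: count becomes 1; next total becomes 6; next count becomes 1; next final value -12
eval_b: count becomes 1; next total becomes 6; next count becomes 1; next final value 0
-12 != 0, so the rewrite changes behavior.
verdict: not equivalent; witness: base=1, step=-6


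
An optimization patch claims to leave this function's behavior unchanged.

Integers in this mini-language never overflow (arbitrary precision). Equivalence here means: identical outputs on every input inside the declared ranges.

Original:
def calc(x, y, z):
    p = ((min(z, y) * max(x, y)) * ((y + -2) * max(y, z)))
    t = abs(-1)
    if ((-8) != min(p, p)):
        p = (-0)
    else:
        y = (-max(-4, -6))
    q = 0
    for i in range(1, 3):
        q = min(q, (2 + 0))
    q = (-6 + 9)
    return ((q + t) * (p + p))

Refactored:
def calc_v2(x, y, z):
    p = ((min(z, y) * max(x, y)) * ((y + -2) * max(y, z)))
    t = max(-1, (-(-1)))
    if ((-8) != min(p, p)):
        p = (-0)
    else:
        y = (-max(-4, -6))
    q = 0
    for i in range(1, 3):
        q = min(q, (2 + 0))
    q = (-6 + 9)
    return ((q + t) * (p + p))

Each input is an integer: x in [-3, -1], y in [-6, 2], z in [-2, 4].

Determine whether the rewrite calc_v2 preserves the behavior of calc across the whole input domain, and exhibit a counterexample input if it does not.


The two versions differ — the changes include min/max/abs usage differs; and constant usage differs.
One worked example (x=-2, y=-2, z=4) — calc: p := -64 | t := 1 | ((-8) != min(p, p)): true | p := 0 | q := 0 | iter i=1: | q := 0 | iter i=2: | q := 0 | q := 3 | result 0; calc_v2: p := -64 | t := 1 | ((-8) != min(p, p)): true | p := 0 | q := 0 | iter i=1: | q := 0 | iter i=2: | q := 0 | q := 3 | result 0; agreement on 0.
Checked all 189 inputs in the declared domain: the outputs agree on every one.
verdict: equivalent


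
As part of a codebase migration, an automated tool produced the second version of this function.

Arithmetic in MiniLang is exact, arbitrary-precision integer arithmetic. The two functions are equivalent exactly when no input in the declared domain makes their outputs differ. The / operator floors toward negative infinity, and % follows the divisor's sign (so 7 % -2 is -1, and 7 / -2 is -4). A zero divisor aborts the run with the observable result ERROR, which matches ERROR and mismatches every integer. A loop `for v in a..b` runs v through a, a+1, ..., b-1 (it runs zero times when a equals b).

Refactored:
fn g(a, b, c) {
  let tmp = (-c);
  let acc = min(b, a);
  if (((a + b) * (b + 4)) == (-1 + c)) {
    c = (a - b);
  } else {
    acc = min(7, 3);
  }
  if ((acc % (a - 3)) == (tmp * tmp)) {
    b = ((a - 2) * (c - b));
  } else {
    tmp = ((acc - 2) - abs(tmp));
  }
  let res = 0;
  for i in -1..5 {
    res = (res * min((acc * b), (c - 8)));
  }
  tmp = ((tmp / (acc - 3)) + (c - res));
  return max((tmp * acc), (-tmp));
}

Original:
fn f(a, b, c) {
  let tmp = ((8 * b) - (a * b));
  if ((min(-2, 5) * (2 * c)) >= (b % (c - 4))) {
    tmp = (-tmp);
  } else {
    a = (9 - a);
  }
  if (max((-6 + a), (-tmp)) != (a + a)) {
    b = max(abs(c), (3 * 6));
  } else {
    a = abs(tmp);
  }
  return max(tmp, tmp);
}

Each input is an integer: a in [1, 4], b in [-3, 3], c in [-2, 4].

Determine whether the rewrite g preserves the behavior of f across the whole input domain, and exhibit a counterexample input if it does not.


Consider the input a=1, b=-3, c=-2.
f: tmp becomes -21; next ((min(-2, 5) * (2 * c)) >= (b % (c - 4))) evaluates to true; next tmp becomes 21; next (max((-6 + a), (-tmp)) != (a + a)) evaluates to true; next b becomes 18; next final value 21
g: tmp becomes 2; next acc becomes -3; next (((a + b) * (b + 4)) == (-1 + c)) evaluates to false; next acc becomes 3; next ((acc % (a - 3)) == (tmp * tmp)) evaluates to false; next tmp becomes -1; next res becomes 0; next at i=-1:; next res becomes 0; next at i=0:; next res becomes 0; next at i=1:; next res becomes 0; next at i=2:; next res becomes 0; next at i=3:; next res becomes 0; next at i=4:; next res becomes 0; next hits division by zero so the output is ERROR
21 != ERROR, so the rewrite changes behavior.
verdict: not equivalent; witness: a=1, b=-3, c=-2


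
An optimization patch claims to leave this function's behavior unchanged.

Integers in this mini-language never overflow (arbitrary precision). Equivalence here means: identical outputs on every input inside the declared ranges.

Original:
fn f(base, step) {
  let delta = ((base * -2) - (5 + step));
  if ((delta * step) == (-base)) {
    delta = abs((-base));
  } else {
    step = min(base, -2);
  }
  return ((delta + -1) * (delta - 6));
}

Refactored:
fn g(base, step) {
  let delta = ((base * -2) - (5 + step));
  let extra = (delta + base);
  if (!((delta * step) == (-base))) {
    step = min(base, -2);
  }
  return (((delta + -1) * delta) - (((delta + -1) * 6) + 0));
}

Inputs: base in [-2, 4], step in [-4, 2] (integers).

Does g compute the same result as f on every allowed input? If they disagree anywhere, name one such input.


base=0, step=0 yields 6 from f but 66 from g.
verdict: not equivalent; witness: base=0, step=0


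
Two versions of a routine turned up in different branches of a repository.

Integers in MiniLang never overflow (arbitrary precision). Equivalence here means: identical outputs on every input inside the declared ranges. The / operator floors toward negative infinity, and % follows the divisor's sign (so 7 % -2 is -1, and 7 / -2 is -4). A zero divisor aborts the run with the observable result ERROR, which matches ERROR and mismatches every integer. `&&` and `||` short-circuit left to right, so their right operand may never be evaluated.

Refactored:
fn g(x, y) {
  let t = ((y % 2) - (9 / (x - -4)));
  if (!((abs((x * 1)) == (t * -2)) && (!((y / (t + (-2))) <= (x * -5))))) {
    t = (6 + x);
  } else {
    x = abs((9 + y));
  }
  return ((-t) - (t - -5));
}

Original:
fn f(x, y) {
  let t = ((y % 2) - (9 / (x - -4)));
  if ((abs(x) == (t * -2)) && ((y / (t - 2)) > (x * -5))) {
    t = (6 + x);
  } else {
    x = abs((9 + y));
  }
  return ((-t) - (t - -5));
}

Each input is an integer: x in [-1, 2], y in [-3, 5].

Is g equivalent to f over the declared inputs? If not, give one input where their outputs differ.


x=-1, y=-3 yields -1 from f but -15 from g.
verdict: not equivalent; witness: x=-1, y=-3


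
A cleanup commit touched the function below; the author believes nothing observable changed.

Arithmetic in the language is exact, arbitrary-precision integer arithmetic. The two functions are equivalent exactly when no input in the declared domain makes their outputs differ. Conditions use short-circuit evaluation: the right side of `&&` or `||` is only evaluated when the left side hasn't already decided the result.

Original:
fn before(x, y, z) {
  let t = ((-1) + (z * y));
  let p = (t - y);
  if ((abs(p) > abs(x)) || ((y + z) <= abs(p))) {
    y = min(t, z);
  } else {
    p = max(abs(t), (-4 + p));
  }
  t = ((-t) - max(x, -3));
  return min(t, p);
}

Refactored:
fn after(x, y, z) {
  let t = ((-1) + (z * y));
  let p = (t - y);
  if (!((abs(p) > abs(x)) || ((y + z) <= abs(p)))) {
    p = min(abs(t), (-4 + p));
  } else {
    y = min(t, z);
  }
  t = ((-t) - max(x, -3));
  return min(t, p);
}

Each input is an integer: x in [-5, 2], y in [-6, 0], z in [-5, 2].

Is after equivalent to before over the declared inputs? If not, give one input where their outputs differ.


x=-5, y=0, z=2 yields 1 from before but -5 from after.
verdict: not equivalent; witness: x=-5, y=0, z=2


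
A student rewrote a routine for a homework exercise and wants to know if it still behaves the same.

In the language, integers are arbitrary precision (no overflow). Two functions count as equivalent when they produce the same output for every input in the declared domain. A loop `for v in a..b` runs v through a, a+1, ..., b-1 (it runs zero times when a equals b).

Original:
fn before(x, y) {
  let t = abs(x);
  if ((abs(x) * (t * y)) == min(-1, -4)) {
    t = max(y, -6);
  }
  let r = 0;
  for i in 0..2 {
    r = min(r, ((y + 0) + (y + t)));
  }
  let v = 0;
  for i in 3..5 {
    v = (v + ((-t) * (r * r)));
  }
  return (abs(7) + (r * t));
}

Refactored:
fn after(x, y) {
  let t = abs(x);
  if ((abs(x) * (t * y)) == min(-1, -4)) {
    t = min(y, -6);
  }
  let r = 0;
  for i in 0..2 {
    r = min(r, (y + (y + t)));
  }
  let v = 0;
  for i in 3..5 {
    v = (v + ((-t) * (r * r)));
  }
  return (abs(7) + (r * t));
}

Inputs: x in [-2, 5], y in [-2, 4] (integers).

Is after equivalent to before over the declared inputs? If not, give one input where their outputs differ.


The rewrite breaks on x=-2, y=-1, where the results are 10 and 55.
before: t=2, then ((abs(x) * (t * y)) == min(-1, -4)) is true, then t=-1, then r=0, then (i=0), then r=-3, then (i=1), then r=-3, then v=0, then (i=3), then v=9, then (i=4), then v=18, then returns 10
after: t=2, then ((abs(x) * (t * y)) == min(-1, -4)) is true, then t=-6, then r=0, then (i=0), then r=-8, then (i=1), then r=-8, then v=0, then (i=3), then v=384, then (i=4), then v=768, then returns 55
verdict: not equivalent; witness: x=-2, y=-1


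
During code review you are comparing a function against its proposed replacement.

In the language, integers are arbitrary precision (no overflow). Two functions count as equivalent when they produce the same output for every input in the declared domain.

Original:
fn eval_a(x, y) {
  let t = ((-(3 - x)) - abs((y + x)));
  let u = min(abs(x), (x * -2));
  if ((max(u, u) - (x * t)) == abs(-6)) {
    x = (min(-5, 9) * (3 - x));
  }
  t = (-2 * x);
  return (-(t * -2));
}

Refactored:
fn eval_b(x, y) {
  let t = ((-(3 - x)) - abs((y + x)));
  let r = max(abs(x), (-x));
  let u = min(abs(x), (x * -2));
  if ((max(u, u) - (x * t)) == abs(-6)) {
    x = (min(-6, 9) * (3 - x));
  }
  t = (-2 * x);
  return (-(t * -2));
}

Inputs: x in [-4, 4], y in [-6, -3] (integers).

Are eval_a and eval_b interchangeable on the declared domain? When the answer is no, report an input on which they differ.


Take x=2, y=-6.
eval_a: t becomes -5; next u becomes -4; next ((max(u, u) - (x * t)) == abs(-6)) evaluates to true; next x becomes -5; next t becomes 10; next final value 20
eval_b: t becomes -5; next r becomes 2; next u becomes -4; next ((max(u, u) - (x * t)) == abs(-6)) evaluates to true; next x becomes -6; next t becomes 12; next final value 24
20 and 24 differ, so these are not the same function on this domain.
verdict: not equivalent; witness: x=2, y=-6


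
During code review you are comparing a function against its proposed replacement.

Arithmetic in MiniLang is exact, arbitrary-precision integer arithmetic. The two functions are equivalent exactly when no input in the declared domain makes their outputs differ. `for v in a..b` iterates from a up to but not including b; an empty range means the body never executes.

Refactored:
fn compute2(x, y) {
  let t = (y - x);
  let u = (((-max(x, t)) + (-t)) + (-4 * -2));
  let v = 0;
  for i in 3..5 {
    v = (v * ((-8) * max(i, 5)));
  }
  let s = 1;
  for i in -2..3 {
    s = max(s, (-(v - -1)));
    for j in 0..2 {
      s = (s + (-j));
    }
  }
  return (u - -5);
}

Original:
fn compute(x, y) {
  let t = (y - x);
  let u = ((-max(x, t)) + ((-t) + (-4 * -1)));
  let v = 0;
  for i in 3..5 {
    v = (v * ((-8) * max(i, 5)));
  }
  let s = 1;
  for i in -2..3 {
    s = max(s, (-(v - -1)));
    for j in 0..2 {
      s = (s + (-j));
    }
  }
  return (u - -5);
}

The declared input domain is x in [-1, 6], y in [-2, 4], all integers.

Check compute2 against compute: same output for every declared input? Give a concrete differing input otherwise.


Try x=-1, y=-2.
compute: t becomes -1; next u becomes 6; next v becomes 0; next at i=3:; next v becomes 0; next at i=4:; next v becomes 0; next s becomes 1; next at i=-2:; next s becomes 1; next at j=0:; next s becomes 1; next at j=1:; next s becomes 0; next at i=-1:; next s becomes 0; next at j=0:; next s becomes 0; next at j=1:; next s becomes -1; next at i=0:; next s becomes -1; next at j=0:; next s becomes -1; next at j=1:; next s becomes -2; next at i=1:; next s becomes -1; next at j=0:; next s becomes -1; next at j=1:; next s becomes -2; next at i=2:; next s becomes -1; next at j=0:; next s becomes -1; next at j=1:; next s becomes -2; next final value 11
compute2: t becomes -1; next u becomes 10; next v becomes 0; next at i=3:; next v becomes 0; next at i=4:; next v becomes 0; next s becomes 1; next at i=-2:; next s becomes 1; next at j=0:; next s becomes 1; next at j=1:; next s becomes 0; next at i=-1:; next s becomes 0; next at j=0:; next s becomes 0; next at j=1:; next s becomes -1; next at i=0:; next s becomes -1; next at j=0:; next s becomes -1; next at j=1:; next s becomes -2; next at i=1:; next s becomes -1; next at j=0:; next s becomes -1; next at j=1:; next s becomes -2; next at i=2:; next s becomes -1; next at j=0:; next s becomes -1; next at j=1:; next s becomes -2; next final value 15
11 against 15: the behavior changed.
verdict: not equivalent; witness: x=-1, y=-2


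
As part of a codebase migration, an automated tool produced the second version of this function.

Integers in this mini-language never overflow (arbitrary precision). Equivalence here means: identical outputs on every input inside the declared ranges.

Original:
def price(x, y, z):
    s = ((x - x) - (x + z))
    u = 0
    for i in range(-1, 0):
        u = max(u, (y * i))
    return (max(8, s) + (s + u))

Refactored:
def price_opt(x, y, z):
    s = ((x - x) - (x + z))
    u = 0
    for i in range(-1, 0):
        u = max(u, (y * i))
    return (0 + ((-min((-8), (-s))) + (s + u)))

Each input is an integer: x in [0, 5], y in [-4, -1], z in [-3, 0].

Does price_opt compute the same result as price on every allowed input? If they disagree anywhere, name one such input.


Differences: arithmetic usage differs, plus min/max/abs usage differs, plus constant usage differs — yet all 96 inputs agree.
verdict: equivalent


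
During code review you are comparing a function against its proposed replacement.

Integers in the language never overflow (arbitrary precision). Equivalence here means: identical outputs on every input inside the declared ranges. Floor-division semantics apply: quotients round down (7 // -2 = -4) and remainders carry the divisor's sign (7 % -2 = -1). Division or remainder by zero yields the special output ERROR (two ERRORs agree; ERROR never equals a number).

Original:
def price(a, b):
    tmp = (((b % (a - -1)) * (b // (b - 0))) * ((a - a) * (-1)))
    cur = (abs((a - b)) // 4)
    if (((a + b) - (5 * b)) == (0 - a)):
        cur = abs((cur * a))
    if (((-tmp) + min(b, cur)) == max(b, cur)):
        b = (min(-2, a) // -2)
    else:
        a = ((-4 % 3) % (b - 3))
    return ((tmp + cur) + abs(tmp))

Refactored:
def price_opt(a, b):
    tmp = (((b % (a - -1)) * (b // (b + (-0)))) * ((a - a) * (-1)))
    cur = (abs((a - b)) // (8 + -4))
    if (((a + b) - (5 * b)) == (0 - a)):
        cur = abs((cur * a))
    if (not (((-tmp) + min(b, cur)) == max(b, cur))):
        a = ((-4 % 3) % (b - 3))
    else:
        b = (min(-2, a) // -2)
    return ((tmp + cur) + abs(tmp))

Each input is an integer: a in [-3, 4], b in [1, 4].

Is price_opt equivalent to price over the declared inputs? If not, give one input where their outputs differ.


Equivalent — the differences include arithmetic usage differs; and boolean connective usage differs; and constant usage differs, yet no declared input distinguishes the two.
As a probe, take a=4, b=4: price runs tmp = 0; cur = 0; (((a + b) - (5 * b)) == (0 - a)) -> false; (((-tmp) + min(b, cur)) == max(b, cur)) -> false; a = 0; return 0; price_opt runs tmp = 0; cur = 0; (((a + b) - (5 * b)) == (0 - a)) -> false; (not (((-tmp) + min(b, cur)) == max(b, cur))) -> true; a = 0; return 0; both end at 0.
Sweeping the whole domain (32 inputs) finds no disagreement.
verdict: equivalent


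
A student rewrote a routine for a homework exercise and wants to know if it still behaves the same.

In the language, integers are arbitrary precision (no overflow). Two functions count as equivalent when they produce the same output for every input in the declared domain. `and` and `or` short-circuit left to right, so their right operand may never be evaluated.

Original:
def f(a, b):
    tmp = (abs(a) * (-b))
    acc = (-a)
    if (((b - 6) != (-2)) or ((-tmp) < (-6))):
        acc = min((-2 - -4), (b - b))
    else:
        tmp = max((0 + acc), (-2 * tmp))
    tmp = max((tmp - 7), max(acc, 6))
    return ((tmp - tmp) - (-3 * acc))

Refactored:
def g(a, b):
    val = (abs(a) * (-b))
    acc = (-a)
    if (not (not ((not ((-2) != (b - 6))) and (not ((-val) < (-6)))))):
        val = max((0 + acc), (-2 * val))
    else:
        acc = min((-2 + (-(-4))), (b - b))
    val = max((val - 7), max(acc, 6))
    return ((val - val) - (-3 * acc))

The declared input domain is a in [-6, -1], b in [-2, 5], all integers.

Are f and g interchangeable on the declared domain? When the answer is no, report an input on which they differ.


Reading the diff, among the changes: boolean connective usage differs; and local variable names differ; and arithmetic usage differs.
As a probe, take a=-5, b=5: f runs tmp=-25, then acc=5, then (((b - 6) != (-2)) or ((-tmp) < (-6))) is true, then acc=0, then tmp=6, then returns 0; g runs val=-25, then acc=5, then (not (not ((not ((-2) != (b - 6))) and (not ((-val) < (-6)))))) is false, then acc=0, then val=6, then returns 0; both end at 0.
Checked all 48 inputs in the declared domain: the outputs agree on every one.
verdict: equivalent


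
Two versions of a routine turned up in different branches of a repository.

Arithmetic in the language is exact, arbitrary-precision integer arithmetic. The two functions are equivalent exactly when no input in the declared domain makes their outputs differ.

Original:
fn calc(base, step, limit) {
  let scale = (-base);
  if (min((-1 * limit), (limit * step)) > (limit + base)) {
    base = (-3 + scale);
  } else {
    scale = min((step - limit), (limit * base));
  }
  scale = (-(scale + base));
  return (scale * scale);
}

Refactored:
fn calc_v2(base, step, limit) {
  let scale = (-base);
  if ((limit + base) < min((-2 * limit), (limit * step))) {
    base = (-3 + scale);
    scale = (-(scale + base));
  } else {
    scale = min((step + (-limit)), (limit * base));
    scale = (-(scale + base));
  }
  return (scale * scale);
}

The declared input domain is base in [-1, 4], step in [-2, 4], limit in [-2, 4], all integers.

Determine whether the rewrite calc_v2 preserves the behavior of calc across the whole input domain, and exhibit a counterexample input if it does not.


Evaluate both at base=2, step=-2, limit=-1.
calc: scale = -2; (min((-1 * limit), (limit * step)) > (limit + base)) -> false; scale = -2; scale = 0; return 0
calc_v2: scale = -2; ((limit + base) < min((-2 * limit), (limit * step))) -> true; base = -5; scale = 7; return 49
0 and 49 differ, so these are not the same function on this domain.
verdict: not equivalent; witness: base=2, step=-2, limit=-1


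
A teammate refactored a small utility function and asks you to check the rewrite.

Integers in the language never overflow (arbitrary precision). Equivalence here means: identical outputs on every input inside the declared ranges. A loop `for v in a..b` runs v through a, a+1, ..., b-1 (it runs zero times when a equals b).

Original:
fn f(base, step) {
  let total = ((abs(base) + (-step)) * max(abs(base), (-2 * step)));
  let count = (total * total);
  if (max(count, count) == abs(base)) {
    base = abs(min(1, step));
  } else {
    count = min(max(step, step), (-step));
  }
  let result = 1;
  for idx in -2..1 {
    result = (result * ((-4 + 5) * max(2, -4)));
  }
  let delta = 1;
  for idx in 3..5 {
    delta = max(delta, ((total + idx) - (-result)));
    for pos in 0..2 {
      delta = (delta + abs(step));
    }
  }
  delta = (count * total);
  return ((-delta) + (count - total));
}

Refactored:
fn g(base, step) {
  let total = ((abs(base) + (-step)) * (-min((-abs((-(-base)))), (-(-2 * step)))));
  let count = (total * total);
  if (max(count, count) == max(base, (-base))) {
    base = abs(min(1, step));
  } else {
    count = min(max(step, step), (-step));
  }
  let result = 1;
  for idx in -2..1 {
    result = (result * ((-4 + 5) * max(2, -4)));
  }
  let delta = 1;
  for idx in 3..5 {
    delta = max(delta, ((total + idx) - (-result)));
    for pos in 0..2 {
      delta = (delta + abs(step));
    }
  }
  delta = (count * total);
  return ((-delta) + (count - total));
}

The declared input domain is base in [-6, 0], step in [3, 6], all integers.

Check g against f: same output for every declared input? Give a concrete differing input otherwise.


Equivalent — the differences include min/max/abs usage differs, yet no declared input distinguishes the two.
Tracing base=-4, step=3: f: total=4, then count=16, then (max(count, count) == abs(base)) is false, then count=-3, then result=1, then (idx=-2), then result=2, then (idx=-1), then result=4, then (idx=0), then result=8, then delta=1, then (idx=3), then delta=15, then (pos=0), then delta=18, then (pos=1), then delta=21, then (idx=4), then delta=21, then (pos=0), then delta=24, then (pos=1), then delta=27, then delta=-12, then returns 5 | g: total=4, then count=16, then (max(count, count) == max(base, (-base))) is false, then count=-3, then result=1, then (idx=-2), then result=2, then (idx=-1), then result=4, then (idx=0), then result=8, then delta=1, then (idx=3), then delta=15, then (pos=0), then delta=18, then (pos=1), then delta=21, then (idx=4), then delta=21, then (pos=0), then delta=24, then (pos=1), then delta=27, then delta=-12, then returns 5 — matching result 5.
Checked all 28 inputs in the declared domain: the outputs agree on every one.
verdict: equivalent


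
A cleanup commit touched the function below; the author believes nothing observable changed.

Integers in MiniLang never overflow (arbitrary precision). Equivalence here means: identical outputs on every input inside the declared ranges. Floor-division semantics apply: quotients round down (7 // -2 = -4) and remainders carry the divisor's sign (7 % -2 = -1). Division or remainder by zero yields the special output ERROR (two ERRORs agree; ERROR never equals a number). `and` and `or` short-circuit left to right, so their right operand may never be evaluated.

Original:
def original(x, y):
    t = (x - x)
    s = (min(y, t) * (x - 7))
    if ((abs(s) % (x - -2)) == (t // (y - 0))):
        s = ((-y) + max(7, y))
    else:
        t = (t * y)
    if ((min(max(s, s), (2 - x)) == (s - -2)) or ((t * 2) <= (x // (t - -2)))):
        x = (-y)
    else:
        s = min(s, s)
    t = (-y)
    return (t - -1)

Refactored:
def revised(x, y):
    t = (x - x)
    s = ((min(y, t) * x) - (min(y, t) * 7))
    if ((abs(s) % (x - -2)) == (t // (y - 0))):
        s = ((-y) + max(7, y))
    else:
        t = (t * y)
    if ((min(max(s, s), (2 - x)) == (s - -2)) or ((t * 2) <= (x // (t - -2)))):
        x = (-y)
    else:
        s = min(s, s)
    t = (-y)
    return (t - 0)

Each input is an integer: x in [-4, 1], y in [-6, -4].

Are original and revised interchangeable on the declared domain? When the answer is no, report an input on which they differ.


There is a counterexample at x=-4, y=-6: 7 on one side, 6 on the other.
original: t becomes 0; next s becomes 66; next ((abs(s) % (x - -2)) == (t // (y - 0))) evaluates to true; next s becomes 13; next ((min(max(s, s), (2 - x)) == (s - -2)) or ((t * 2) <= (x // (t - -2)))) evaluates to false; next s becomes 13; next t becomes 6; next final value 7
revised: t becomes 0; next s becomes 66; next ((abs(s) % (x - -2)) == (t // (y - 0))) evaluates to true; next s becomes 13; next ((min(max(s, s), (2 - x)) == (s - -2)) or ((t * 2) <= (x // (t - -2)))) evaluates to false; next s becomes 13; next t becomes 6; next final value 6
verdict: not equivalent; witness: x=-4, y=-6


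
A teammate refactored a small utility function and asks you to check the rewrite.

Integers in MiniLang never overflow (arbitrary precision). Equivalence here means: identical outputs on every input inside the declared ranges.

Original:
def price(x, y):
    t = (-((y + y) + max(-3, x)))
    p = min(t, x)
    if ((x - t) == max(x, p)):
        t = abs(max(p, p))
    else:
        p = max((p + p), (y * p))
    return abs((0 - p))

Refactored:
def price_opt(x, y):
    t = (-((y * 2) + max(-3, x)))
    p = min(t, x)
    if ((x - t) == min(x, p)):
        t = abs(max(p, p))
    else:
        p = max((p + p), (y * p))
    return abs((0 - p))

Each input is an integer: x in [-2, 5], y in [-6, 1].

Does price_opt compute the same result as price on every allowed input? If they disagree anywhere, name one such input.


Evaluate both at x=4, y=-3.
price: t becomes 2; next p becomes 2; next ((x - t) == max(x, p)) evaluates to false; next p becomes 4; next final value 4
price_opt: t becomes 2; next p becomes 2; next ((x - t) == min(x, p)) evaluates to true; next t becomes 2; next final value 2
4 vs 2 — the two versions disagree here.
verdict: not equivalent; witness: x=4, y=-3


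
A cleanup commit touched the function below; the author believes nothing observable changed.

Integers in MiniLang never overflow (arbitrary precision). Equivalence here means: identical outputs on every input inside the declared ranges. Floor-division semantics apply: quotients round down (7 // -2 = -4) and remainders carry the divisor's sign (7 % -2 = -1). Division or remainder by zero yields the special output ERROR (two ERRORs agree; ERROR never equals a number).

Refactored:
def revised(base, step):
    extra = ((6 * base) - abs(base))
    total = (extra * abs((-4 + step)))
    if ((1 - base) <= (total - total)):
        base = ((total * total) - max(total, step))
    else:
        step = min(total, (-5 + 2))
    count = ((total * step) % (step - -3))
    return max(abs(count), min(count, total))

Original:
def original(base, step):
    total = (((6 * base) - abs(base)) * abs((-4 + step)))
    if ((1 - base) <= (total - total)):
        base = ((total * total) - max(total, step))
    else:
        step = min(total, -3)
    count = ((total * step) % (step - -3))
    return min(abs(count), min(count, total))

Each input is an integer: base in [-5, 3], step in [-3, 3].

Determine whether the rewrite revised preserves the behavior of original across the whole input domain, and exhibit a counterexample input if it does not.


Input base=-5, step=-3: -245 from original versus 233 from revised.
verdict: not equivalent; witness: base=-5, step=-3


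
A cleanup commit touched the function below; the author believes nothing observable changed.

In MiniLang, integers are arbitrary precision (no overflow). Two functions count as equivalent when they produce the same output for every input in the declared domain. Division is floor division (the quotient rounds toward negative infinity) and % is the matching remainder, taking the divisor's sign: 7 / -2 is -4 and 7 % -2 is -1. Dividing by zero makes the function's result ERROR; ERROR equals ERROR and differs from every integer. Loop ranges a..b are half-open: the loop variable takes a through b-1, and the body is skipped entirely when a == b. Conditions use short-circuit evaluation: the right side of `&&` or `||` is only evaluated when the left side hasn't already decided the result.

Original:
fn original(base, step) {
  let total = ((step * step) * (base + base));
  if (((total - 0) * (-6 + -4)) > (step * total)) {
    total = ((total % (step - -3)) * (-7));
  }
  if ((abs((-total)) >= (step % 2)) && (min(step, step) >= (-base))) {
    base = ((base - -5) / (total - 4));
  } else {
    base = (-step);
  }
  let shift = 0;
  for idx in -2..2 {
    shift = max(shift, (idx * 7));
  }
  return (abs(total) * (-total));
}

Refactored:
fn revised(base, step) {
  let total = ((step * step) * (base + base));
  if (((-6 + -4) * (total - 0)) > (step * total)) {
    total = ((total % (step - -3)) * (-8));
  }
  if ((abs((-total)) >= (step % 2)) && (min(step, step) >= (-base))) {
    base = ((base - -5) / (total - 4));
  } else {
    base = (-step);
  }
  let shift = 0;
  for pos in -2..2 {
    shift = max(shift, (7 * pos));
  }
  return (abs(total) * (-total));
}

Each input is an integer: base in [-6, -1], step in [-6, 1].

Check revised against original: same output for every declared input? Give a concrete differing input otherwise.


Try base=-5, step=1.
original: total=-10, then (((total - 0) * (-6 + -4)) > (step * total)) is true, then total=-14, then ((abs((-total)) >= (step % 2)) && (min(step, step) >= (-base))) is false, then base=-1, then shift=0, then (idx=-2), then shift=0, then (idx=-1), then shift=0, then (idx=0), then shift=0, then (idx=1), then shift=7, then returns 196
revised: total=-10, then (((-6 + -4) * (total - 0)) > (step * total)) is true, then total=-16, then ((abs((-total)) >= (step % 2)) && (min(step, step) >= (-base))) is false, then base=-1, then shift=0, then (pos=-2), then shift=0, then (pos=-1), then shift=0, then (pos=0), then shift=0, then (pos=1), then shift=7, then returns 256
196 against 256: the behavior changed.
verdict: not equivalent; witness: base=-5, step=1
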